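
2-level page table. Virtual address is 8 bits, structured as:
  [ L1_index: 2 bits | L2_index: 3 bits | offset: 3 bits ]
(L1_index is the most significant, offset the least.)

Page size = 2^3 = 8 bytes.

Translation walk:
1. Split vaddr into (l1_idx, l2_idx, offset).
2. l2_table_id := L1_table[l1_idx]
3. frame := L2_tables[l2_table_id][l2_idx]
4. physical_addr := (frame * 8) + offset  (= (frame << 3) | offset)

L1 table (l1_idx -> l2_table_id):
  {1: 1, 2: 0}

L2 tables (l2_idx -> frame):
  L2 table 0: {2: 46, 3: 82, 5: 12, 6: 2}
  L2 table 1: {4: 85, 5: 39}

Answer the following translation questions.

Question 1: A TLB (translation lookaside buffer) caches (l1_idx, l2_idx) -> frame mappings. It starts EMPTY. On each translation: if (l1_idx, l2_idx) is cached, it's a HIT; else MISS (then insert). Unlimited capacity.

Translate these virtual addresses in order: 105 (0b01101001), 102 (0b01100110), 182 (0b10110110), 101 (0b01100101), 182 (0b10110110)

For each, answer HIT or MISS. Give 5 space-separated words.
Answer: MISS MISS MISS HIT HIT

Derivation:
vaddr=105: (1,5) not in TLB -> MISS, insert
vaddr=102: (1,4) not in TLB -> MISS, insert
vaddr=182: (2,6) not in TLB -> MISS, insert
vaddr=101: (1,4) in TLB -> HIT
vaddr=182: (2,6) in TLB -> HIT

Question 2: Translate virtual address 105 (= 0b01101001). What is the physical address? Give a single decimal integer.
Answer: 313

Derivation:
vaddr = 105 = 0b01101001
Split: l1_idx=1, l2_idx=5, offset=1
L1[1] = 1
L2[1][5] = 39
paddr = 39 * 8 + 1 = 313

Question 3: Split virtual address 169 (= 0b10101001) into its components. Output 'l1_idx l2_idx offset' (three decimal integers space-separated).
Answer: 2 5 1

Derivation:
vaddr = 169 = 0b10101001
  top 2 bits -> l1_idx = 2
  next 3 bits -> l2_idx = 5
  bottom 3 bits -> offset = 1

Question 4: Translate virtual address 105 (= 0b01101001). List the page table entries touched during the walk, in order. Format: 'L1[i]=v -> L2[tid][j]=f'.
Answer: L1[1]=1 -> L2[1][5]=39

Derivation:
vaddr = 105 = 0b01101001
Split: l1_idx=1, l2_idx=5, offset=1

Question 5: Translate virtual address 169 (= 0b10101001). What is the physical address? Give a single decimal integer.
Answer: 97

Derivation:
vaddr = 169 = 0b10101001
Split: l1_idx=2, l2_idx=5, offset=1
L1[2] = 0
L2[0][5] = 12
paddr = 12 * 8 + 1 = 97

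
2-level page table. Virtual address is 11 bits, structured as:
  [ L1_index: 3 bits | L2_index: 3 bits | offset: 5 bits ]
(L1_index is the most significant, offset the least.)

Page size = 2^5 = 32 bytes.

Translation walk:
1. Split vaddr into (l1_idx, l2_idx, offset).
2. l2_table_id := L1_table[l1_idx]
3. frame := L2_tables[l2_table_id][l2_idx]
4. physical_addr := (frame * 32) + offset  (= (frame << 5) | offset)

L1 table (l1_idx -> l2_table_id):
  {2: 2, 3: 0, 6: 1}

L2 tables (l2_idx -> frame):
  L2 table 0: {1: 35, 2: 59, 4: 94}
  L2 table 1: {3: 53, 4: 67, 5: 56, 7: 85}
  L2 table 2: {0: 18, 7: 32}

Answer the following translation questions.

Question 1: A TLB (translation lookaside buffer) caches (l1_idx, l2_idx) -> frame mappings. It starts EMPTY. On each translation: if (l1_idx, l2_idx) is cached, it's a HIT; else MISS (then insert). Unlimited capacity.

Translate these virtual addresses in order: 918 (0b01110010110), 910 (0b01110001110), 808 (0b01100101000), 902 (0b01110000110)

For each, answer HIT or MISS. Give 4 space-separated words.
Answer: MISS HIT MISS HIT

Derivation:
vaddr=918: (3,4) not in TLB -> MISS, insert
vaddr=910: (3,4) in TLB -> HIT
vaddr=808: (3,1) not in TLB -> MISS, insert
vaddr=902: (3,4) in TLB -> HIT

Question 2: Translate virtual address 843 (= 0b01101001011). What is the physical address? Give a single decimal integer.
Answer: 1899

Derivation:
vaddr = 843 = 0b01101001011
Split: l1_idx=3, l2_idx=2, offset=11
L1[3] = 0
L2[0][2] = 59
paddr = 59 * 32 + 11 = 1899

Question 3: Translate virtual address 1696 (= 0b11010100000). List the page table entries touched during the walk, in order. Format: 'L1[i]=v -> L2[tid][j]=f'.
Answer: L1[6]=1 -> L2[1][5]=56

Derivation:
vaddr = 1696 = 0b11010100000
Split: l1_idx=6, l2_idx=5, offset=0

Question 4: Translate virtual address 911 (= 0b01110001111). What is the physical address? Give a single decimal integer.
vaddr = 911 = 0b01110001111
Split: l1_idx=3, l2_idx=4, offset=15
L1[3] = 0
L2[0][4] = 94
paddr = 94 * 32 + 15 = 3023

Answer: 3023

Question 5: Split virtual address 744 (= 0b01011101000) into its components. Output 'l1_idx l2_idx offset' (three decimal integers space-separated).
Answer: 2 7 8

Derivation:
vaddr = 744 = 0b01011101000
  top 3 bits -> l1_idx = 2
  next 3 bits -> l2_idx = 7
  bottom 5 bits -> offset = 8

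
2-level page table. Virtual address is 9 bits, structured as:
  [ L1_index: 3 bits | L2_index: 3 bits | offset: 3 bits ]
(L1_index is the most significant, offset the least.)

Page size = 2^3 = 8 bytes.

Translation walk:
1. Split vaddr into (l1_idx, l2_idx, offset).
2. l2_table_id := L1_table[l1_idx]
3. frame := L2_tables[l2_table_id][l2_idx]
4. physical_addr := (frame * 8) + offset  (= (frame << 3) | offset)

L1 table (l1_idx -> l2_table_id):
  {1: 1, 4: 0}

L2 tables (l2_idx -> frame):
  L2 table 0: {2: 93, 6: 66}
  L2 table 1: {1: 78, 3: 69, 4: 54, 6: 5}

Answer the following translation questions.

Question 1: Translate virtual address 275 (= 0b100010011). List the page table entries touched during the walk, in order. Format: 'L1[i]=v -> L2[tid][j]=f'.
Answer: L1[4]=0 -> L2[0][2]=93

Derivation:
vaddr = 275 = 0b100010011
Split: l1_idx=4, l2_idx=2, offset=3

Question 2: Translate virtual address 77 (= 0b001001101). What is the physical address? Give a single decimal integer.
vaddr = 77 = 0b001001101
Split: l1_idx=1, l2_idx=1, offset=5
L1[1] = 1
L2[1][1] = 78
paddr = 78 * 8 + 5 = 629

Answer: 629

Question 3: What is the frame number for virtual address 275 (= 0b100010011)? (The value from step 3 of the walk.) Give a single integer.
Answer: 93

Derivation:
vaddr = 275: l1_idx=4, l2_idx=2
L1[4] = 0; L2[0][2] = 93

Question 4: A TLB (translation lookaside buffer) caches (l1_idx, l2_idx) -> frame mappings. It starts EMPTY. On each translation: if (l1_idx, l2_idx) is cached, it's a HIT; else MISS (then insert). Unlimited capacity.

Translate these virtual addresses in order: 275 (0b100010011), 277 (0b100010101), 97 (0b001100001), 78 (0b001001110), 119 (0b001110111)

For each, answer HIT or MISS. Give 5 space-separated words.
Answer: MISS HIT MISS MISS MISS

Derivation:
vaddr=275: (4,2) not in TLB -> MISS, insert
vaddr=277: (4,2) in TLB -> HIT
vaddr=97: (1,4) not in TLB -> MISS, insert
vaddr=78: (1,1) not in TLB -> MISS, insert
vaddr=119: (1,6) not in TLB -> MISS, insert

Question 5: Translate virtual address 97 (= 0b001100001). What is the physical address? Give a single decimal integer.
vaddr = 97 = 0b001100001
Split: l1_idx=1, l2_idx=4, offset=1
L1[1] = 1
L2[1][4] = 54
paddr = 54 * 8 + 1 = 433

Answer: 433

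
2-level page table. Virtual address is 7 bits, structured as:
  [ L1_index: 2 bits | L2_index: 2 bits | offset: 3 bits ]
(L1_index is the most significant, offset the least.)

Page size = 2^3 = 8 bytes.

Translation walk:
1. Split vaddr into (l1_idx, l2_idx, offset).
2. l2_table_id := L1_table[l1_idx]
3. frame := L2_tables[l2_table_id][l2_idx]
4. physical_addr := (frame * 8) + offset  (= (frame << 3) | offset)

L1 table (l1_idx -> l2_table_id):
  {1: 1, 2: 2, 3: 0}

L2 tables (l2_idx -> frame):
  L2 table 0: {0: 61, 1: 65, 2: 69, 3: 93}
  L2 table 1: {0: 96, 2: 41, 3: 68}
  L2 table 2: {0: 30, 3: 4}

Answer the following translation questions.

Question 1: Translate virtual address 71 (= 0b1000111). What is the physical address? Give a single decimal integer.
vaddr = 71 = 0b1000111
Split: l1_idx=2, l2_idx=0, offset=7
L1[2] = 2
L2[2][0] = 30
paddr = 30 * 8 + 7 = 247

Answer: 247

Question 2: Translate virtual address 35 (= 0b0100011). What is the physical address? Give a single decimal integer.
Answer: 771

Derivation:
vaddr = 35 = 0b0100011
Split: l1_idx=1, l2_idx=0, offset=3
L1[1] = 1
L2[1][0] = 96
paddr = 96 * 8 + 3 = 771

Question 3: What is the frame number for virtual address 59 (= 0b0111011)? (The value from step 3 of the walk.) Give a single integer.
vaddr = 59: l1_idx=1, l2_idx=3
L1[1] = 1; L2[1][3] = 68

Answer: 68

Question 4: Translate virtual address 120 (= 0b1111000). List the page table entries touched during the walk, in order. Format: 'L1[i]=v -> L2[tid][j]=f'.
vaddr = 120 = 0b1111000
Split: l1_idx=3, l2_idx=3, offset=0

Answer: L1[3]=0 -> L2[0][3]=93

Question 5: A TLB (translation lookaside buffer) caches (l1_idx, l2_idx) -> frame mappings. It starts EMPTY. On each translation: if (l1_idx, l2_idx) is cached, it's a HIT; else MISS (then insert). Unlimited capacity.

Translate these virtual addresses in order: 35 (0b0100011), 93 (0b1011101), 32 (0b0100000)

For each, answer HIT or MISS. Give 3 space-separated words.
vaddr=35: (1,0) not in TLB -> MISS, insert
vaddr=93: (2,3) not in TLB -> MISS, insert
vaddr=32: (1,0) in TLB -> HIT

Answer: MISS MISS HIT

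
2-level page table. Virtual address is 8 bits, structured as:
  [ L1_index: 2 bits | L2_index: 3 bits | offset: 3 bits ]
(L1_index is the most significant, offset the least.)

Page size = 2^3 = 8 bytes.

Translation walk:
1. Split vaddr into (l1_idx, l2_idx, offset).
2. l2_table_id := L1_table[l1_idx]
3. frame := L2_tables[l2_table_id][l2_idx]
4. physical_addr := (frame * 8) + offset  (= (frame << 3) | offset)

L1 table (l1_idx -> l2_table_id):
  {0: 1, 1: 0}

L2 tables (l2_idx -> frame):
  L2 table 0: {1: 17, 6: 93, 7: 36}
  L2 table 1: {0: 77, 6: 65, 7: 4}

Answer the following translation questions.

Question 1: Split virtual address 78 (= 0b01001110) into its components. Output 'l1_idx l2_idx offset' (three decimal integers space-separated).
vaddr = 78 = 0b01001110
  top 2 bits -> l1_idx = 1
  next 3 bits -> l2_idx = 1
  bottom 3 bits -> offset = 6

Answer: 1 1 6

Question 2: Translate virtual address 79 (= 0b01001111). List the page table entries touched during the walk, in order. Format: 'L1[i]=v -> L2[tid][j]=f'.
vaddr = 79 = 0b01001111
Split: l1_idx=1, l2_idx=1, offset=7

Answer: L1[1]=0 -> L2[0][1]=17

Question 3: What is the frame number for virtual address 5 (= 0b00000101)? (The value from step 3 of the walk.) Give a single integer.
vaddr = 5: l1_idx=0, l2_idx=0
L1[0] = 1; L2[1][0] = 77

Answer: 77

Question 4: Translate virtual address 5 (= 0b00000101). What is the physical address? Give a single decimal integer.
Answer: 621

Derivation:
vaddr = 5 = 0b00000101
Split: l1_idx=0, l2_idx=0, offset=5
L1[0] = 1
L2[1][0] = 77
paddr = 77 * 8 + 5 = 621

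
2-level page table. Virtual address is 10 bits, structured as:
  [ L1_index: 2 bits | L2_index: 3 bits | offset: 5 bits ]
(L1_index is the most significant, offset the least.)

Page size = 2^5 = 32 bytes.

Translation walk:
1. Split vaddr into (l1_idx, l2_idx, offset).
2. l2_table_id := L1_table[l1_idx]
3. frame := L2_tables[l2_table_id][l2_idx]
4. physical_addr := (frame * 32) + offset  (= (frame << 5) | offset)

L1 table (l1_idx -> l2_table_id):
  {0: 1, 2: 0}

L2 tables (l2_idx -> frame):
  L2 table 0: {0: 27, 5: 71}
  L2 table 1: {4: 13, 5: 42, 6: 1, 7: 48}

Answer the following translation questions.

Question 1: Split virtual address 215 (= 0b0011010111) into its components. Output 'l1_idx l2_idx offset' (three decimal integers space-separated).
vaddr = 215 = 0b0011010111
  top 2 bits -> l1_idx = 0
  next 3 bits -> l2_idx = 6
  bottom 5 bits -> offset = 23

Answer: 0 6 23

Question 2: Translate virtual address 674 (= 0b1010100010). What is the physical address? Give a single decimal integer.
vaddr = 674 = 0b1010100010
Split: l1_idx=2, l2_idx=5, offset=2
L1[2] = 0
L2[0][5] = 71
paddr = 71 * 32 + 2 = 2274

Answer: 2274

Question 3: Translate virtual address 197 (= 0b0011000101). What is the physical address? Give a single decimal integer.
Answer: 37

Derivation:
vaddr = 197 = 0b0011000101
Split: l1_idx=0, l2_idx=6, offset=5
L1[0] = 1
L2[1][6] = 1
paddr = 1 * 32 + 5 = 37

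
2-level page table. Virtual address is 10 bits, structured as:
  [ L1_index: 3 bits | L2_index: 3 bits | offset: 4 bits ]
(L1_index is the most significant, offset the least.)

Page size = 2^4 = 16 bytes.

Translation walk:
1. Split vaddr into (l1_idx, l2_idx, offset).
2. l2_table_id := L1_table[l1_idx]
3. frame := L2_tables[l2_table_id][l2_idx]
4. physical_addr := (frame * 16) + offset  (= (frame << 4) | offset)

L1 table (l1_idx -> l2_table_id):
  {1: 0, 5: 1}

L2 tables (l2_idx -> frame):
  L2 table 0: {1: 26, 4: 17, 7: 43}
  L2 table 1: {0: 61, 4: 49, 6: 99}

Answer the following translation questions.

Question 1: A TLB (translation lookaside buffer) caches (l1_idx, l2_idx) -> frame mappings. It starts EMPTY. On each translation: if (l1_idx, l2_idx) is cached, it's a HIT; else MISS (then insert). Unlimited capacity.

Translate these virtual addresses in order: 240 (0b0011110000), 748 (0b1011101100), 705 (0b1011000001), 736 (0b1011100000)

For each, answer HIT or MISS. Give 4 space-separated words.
Answer: MISS MISS MISS HIT

Derivation:
vaddr=240: (1,7) not in TLB -> MISS, insert
vaddr=748: (5,6) not in TLB -> MISS, insert
vaddr=705: (5,4) not in TLB -> MISS, insert
vaddr=736: (5,6) in TLB -> HIT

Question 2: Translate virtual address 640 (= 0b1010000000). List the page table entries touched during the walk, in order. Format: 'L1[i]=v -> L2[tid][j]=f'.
vaddr = 640 = 0b1010000000
Split: l1_idx=5, l2_idx=0, offset=0

Answer: L1[5]=1 -> L2[1][0]=61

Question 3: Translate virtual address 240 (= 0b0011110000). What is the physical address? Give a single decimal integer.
Answer: 688

Derivation:
vaddr = 240 = 0b0011110000
Split: l1_idx=1, l2_idx=7, offset=0
L1[1] = 0
L2[0][7] = 43
paddr = 43 * 16 + 0 = 688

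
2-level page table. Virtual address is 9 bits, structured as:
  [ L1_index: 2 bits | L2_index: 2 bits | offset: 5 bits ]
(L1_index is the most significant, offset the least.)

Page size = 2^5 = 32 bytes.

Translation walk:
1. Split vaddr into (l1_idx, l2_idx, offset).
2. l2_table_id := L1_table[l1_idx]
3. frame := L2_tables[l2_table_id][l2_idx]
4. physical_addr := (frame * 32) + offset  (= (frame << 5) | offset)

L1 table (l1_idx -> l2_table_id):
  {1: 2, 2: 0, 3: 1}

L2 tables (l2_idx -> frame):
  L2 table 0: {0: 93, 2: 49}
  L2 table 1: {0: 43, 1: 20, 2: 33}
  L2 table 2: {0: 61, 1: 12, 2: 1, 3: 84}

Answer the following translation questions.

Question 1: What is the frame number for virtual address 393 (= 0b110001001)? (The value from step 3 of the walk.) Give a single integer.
vaddr = 393: l1_idx=3, l2_idx=0
L1[3] = 1; L2[1][0] = 43

Answer: 43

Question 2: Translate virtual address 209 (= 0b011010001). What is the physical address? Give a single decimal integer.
Answer: 49

Derivation:
vaddr = 209 = 0b011010001
Split: l1_idx=1, l2_idx=2, offset=17
L1[1] = 2
L2[2][2] = 1
paddr = 1 * 32 + 17 = 49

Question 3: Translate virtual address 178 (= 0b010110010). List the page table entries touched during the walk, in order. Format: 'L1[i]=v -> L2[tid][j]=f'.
Answer: L1[1]=2 -> L2[2][1]=12

Derivation:
vaddr = 178 = 0b010110010
Split: l1_idx=1, l2_idx=1, offset=18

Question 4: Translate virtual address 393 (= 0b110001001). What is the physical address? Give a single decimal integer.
vaddr = 393 = 0b110001001
Split: l1_idx=3, l2_idx=0, offset=9
L1[3] = 1
L2[1][0] = 43
paddr = 43 * 32 + 9 = 1385

Answer: 1385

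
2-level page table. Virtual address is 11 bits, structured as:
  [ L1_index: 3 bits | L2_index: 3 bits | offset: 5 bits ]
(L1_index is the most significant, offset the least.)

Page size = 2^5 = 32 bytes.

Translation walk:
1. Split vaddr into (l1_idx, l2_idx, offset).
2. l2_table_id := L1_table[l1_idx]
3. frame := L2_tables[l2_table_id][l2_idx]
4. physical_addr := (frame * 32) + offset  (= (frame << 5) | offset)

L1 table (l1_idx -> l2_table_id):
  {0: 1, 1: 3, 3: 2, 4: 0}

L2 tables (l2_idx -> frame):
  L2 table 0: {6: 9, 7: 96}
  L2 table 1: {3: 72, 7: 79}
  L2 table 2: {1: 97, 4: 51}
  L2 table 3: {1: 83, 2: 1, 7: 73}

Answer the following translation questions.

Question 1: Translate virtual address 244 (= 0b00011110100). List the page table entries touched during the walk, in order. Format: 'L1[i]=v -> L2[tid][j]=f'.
vaddr = 244 = 0b00011110100
Split: l1_idx=0, l2_idx=7, offset=20

Answer: L1[0]=1 -> L2[1][7]=79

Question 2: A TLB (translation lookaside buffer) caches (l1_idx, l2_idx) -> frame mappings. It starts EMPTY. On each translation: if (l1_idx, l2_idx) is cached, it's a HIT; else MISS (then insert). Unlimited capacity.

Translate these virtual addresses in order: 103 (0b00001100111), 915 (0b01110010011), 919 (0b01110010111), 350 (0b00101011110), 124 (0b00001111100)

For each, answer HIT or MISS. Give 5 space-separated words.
Answer: MISS MISS HIT MISS HIT

Derivation:
vaddr=103: (0,3) not in TLB -> MISS, insert
vaddr=915: (3,4) not in TLB -> MISS, insert
vaddr=919: (3,4) in TLB -> HIT
vaddr=350: (1,2) not in TLB -> MISS, insert
vaddr=124: (0,3) in TLB -> HIT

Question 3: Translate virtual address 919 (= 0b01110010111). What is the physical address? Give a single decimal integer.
Answer: 1655

Derivation:
vaddr = 919 = 0b01110010111
Split: l1_idx=3, l2_idx=4, offset=23
L1[3] = 2
L2[2][4] = 51
paddr = 51 * 32 + 23 = 1655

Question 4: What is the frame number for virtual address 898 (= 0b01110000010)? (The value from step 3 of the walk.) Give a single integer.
Answer: 51

Derivation:
vaddr = 898: l1_idx=3, l2_idx=4
L1[3] = 2; L2[2][4] = 51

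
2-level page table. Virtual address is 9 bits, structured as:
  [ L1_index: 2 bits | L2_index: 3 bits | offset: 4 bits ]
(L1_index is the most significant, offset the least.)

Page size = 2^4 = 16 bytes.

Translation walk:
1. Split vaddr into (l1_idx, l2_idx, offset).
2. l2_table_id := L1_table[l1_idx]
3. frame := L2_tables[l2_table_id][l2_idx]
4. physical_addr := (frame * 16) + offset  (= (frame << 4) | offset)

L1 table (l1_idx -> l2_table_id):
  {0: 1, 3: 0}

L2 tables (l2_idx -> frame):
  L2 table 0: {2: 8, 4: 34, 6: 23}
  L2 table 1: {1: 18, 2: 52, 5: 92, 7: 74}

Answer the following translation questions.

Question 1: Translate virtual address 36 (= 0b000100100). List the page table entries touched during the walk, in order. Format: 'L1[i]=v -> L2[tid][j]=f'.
Answer: L1[0]=1 -> L2[1][2]=52

Derivation:
vaddr = 36 = 0b000100100
Split: l1_idx=0, l2_idx=2, offset=4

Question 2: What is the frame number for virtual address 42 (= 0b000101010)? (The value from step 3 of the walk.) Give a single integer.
vaddr = 42: l1_idx=0, l2_idx=2
L1[0] = 1; L2[1][2] = 52

Answer: 52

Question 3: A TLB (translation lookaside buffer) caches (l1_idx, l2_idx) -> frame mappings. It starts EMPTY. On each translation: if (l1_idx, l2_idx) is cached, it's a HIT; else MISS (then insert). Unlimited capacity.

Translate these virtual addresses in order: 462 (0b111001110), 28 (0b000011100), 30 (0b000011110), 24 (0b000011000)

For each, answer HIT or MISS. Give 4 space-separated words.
vaddr=462: (3,4) not in TLB -> MISS, insert
vaddr=28: (0,1) not in TLB -> MISS, insert
vaddr=30: (0,1) in TLB -> HIT
vaddr=24: (0,1) in TLB -> HIT

Answer: MISS MISS HIT HIT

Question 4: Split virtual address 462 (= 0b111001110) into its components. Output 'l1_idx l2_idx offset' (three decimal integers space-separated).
vaddr = 462 = 0b111001110
  top 2 bits -> l1_idx = 3
  next 3 bits -> l2_idx = 4
  bottom 4 bits -> offset = 14

Answer: 3 4 14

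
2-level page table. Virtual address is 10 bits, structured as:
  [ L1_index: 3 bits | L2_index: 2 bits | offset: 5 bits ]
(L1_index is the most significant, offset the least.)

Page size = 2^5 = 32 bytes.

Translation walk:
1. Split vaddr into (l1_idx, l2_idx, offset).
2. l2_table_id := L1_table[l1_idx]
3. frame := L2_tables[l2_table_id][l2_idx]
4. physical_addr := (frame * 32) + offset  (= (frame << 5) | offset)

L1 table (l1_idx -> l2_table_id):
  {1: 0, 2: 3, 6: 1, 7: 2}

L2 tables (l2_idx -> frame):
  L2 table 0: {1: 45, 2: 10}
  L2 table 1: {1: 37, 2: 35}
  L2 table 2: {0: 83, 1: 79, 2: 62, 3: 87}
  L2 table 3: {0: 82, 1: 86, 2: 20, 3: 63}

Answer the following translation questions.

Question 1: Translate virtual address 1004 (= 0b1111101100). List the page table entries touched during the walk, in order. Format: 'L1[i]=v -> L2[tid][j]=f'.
vaddr = 1004 = 0b1111101100
Split: l1_idx=7, l2_idx=3, offset=12

Answer: L1[7]=2 -> L2[2][3]=87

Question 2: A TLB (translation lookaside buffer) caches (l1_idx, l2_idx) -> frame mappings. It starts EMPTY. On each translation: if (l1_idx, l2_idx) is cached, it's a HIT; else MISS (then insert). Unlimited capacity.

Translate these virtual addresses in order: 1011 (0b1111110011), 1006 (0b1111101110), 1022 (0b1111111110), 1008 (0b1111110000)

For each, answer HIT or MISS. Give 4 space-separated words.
Answer: MISS HIT HIT HIT

Derivation:
vaddr=1011: (7,3) not in TLB -> MISS, insert
vaddr=1006: (7,3) in TLB -> HIT
vaddr=1022: (7,3) in TLB -> HIT
vaddr=1008: (7,3) in TLB -> HIT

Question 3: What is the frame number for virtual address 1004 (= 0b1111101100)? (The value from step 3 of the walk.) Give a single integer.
vaddr = 1004: l1_idx=7, l2_idx=3
L1[7] = 2; L2[2][3] = 87

Answer: 87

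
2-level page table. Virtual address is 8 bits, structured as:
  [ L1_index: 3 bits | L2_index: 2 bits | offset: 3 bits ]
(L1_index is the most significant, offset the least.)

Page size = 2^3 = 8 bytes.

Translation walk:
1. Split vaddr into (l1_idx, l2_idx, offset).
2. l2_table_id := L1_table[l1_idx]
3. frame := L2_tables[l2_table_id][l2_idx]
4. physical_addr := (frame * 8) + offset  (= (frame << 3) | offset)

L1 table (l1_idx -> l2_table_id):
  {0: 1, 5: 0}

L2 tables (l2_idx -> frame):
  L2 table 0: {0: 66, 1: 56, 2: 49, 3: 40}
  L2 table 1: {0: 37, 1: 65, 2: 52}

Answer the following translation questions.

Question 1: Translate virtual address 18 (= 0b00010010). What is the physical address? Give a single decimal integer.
Answer: 418

Derivation:
vaddr = 18 = 0b00010010
Split: l1_idx=0, l2_idx=2, offset=2
L1[0] = 1
L2[1][2] = 52
paddr = 52 * 8 + 2 = 418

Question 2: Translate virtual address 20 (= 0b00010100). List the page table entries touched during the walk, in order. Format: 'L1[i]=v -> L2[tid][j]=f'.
vaddr = 20 = 0b00010100
Split: l1_idx=0, l2_idx=2, offset=4

Answer: L1[0]=1 -> L2[1][2]=52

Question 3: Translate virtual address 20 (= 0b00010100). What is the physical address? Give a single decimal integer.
vaddr = 20 = 0b00010100
Split: l1_idx=0, l2_idx=2, offset=4
L1[0] = 1
L2[1][2] = 52
paddr = 52 * 8 + 4 = 420

Answer: 420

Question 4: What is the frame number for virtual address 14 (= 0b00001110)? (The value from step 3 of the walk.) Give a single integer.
Answer: 65

Derivation:
vaddr = 14: l1_idx=0, l2_idx=1
L1[0] = 1; L2[1][1] = 65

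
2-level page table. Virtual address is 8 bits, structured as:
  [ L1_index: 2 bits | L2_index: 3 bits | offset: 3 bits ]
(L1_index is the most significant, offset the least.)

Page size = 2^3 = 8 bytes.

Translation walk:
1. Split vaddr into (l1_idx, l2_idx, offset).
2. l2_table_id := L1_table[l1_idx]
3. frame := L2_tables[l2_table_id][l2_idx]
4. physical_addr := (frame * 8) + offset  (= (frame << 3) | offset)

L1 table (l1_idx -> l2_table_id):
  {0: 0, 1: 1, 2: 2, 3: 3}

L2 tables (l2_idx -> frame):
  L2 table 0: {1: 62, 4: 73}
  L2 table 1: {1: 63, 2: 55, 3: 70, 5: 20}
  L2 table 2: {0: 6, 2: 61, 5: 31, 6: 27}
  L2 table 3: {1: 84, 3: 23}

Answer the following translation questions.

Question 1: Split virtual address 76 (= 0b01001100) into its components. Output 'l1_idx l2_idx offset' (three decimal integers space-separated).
vaddr = 76 = 0b01001100
  top 2 bits -> l1_idx = 1
  next 3 bits -> l2_idx = 1
  bottom 3 bits -> offset = 4

Answer: 1 1 4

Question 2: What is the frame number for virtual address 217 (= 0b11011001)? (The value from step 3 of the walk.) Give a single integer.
vaddr = 217: l1_idx=3, l2_idx=3
L1[3] = 3; L2[3][3] = 23

Answer: 23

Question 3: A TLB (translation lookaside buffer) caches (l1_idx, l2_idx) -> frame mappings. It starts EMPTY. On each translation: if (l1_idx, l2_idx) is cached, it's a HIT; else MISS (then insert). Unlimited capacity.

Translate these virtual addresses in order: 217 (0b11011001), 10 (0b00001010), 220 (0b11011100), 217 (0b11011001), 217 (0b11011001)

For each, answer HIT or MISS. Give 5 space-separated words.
vaddr=217: (3,3) not in TLB -> MISS, insert
vaddr=10: (0,1) not in TLB -> MISS, insert
vaddr=220: (3,3) in TLB -> HIT
vaddr=217: (3,3) in TLB -> HIT
vaddr=217: (3,3) in TLB -> HIT

Answer: MISS MISS HIT HIT HIT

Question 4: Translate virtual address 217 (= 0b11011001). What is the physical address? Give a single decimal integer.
vaddr = 217 = 0b11011001
Split: l1_idx=3, l2_idx=3, offset=1
L1[3] = 3
L2[3][3] = 23
paddr = 23 * 8 + 1 = 185

Answer: 185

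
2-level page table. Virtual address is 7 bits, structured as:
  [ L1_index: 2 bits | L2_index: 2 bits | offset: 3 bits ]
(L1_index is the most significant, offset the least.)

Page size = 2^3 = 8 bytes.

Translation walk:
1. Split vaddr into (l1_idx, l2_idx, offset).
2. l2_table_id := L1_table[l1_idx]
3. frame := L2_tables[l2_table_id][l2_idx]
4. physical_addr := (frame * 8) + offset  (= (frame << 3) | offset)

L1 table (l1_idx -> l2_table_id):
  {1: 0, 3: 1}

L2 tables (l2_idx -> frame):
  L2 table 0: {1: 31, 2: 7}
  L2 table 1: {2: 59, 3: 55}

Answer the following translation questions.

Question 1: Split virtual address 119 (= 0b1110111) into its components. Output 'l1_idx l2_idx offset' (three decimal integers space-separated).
vaddr = 119 = 0b1110111
  top 2 bits -> l1_idx = 3
  next 2 bits -> l2_idx = 2
  bottom 3 bits -> offset = 7

Answer: 3 2 7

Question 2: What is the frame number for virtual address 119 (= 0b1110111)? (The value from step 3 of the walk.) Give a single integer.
Answer: 59

Derivation:
vaddr = 119: l1_idx=3, l2_idx=2
L1[3] = 1; L2[1][2] = 59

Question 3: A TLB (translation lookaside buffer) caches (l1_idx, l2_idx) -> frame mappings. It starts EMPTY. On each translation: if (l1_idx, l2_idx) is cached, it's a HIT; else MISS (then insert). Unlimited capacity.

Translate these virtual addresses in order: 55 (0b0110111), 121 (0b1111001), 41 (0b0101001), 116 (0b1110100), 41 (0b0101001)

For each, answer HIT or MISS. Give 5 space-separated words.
vaddr=55: (1,2) not in TLB -> MISS, insert
vaddr=121: (3,3) not in TLB -> MISS, insert
vaddr=41: (1,1) not in TLB -> MISS, insert
vaddr=116: (3,2) not in TLB -> MISS, insert
vaddr=41: (1,1) in TLB -> HIT

Answer: MISS MISS MISS MISS HIT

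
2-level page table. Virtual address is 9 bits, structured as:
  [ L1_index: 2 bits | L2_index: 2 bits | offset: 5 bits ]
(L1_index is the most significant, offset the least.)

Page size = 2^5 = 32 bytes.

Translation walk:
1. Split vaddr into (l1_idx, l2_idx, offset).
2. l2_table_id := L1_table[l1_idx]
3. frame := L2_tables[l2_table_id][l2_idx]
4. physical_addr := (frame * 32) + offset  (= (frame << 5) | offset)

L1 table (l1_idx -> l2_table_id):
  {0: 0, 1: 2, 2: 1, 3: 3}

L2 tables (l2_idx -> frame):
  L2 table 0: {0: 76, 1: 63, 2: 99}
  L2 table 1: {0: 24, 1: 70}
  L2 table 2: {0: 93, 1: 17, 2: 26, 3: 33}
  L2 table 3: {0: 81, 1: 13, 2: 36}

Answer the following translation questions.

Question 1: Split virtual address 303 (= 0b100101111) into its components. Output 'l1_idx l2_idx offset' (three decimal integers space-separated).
Answer: 2 1 15

Derivation:
vaddr = 303 = 0b100101111
  top 2 bits -> l1_idx = 2
  next 2 bits -> l2_idx = 1
  bottom 5 bits -> offset = 15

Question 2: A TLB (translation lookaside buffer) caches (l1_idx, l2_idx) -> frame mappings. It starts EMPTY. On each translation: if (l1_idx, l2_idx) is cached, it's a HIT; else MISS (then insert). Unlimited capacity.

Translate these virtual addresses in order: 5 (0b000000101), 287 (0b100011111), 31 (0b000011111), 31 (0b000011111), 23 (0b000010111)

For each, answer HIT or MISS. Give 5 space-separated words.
Answer: MISS MISS HIT HIT HIT

Derivation:
vaddr=5: (0,0) not in TLB -> MISS, insert
vaddr=287: (2,0) not in TLB -> MISS, insert
vaddr=31: (0,0) in TLB -> HIT
vaddr=31: (0,0) in TLB -> HIT
vaddr=23: (0,0) in TLB -> HIT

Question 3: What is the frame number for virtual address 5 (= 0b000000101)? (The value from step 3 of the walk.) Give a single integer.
vaddr = 5: l1_idx=0, l2_idx=0
L1[0] = 0; L2[0][0] = 76

Answer: 76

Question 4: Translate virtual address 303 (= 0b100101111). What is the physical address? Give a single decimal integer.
Answer: 2255

Derivation:
vaddr = 303 = 0b100101111
Split: l1_idx=2, l2_idx=1, offset=15
L1[2] = 1
L2[1][1] = 70
paddr = 70 * 32 + 15 = 2255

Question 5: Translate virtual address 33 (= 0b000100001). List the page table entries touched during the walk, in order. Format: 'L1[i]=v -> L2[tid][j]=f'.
vaddr = 33 = 0b000100001
Split: l1_idx=0, l2_idx=1, offset=1

Answer: L1[0]=0 -> L2[0][1]=63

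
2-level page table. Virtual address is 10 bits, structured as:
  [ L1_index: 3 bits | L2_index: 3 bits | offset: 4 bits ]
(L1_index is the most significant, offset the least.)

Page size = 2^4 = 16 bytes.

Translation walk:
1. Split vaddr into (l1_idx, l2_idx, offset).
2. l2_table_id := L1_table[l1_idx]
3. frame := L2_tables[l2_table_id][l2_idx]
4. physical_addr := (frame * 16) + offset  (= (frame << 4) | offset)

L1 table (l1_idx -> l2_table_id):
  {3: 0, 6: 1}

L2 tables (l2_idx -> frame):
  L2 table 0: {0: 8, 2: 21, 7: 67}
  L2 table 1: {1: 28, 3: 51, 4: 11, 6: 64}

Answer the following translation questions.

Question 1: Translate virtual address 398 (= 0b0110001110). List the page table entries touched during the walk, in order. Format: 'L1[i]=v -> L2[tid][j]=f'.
Answer: L1[3]=0 -> L2[0][0]=8

Derivation:
vaddr = 398 = 0b0110001110
Split: l1_idx=3, l2_idx=0, offset=14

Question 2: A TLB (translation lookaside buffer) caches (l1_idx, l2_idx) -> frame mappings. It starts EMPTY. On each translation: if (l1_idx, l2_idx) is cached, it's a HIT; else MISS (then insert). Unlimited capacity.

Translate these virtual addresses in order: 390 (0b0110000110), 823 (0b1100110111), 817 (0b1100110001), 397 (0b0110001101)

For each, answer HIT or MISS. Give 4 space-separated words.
vaddr=390: (3,0) not in TLB -> MISS, insert
vaddr=823: (6,3) not in TLB -> MISS, insert
vaddr=817: (6,3) in TLB -> HIT
vaddr=397: (3,0) in TLB -> HIT

Answer: MISS MISS HIT HIT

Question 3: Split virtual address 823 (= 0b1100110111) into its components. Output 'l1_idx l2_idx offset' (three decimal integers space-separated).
Answer: 6 3 7

Derivation:
vaddr = 823 = 0b1100110111
  top 3 bits -> l1_idx = 6
  next 3 bits -> l2_idx = 3
  bottom 4 bits -> offset = 7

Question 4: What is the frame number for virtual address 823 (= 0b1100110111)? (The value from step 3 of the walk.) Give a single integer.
Answer: 51

Derivation:
vaddr = 823: l1_idx=6, l2_idx=3
L1[6] = 1; L2[1][3] = 51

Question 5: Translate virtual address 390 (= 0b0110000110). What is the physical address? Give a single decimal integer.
vaddr = 390 = 0b0110000110
Split: l1_idx=3, l2_idx=0, offset=6
L1[3] = 0
L2[0][0] = 8
paddr = 8 * 16 + 6 = 134

Answer: 134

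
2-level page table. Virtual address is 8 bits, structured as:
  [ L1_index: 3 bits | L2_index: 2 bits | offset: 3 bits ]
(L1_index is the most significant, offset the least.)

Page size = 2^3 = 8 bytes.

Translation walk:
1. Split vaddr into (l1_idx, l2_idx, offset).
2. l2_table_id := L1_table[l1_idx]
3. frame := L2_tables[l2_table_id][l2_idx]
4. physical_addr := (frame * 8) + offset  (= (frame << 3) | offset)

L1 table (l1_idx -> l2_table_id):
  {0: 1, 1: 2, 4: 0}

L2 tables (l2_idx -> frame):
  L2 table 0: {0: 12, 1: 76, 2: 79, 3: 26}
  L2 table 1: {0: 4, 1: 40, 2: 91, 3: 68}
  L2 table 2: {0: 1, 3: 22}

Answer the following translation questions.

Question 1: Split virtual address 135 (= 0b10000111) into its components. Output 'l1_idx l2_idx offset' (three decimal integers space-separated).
vaddr = 135 = 0b10000111
  top 3 bits -> l1_idx = 4
  next 2 bits -> l2_idx = 0
  bottom 3 bits -> offset = 7

Answer: 4 0 7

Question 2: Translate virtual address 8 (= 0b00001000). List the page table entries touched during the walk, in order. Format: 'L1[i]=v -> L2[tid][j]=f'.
vaddr = 8 = 0b00001000
Split: l1_idx=0, l2_idx=1, offset=0

Answer: L1[0]=1 -> L2[1][1]=40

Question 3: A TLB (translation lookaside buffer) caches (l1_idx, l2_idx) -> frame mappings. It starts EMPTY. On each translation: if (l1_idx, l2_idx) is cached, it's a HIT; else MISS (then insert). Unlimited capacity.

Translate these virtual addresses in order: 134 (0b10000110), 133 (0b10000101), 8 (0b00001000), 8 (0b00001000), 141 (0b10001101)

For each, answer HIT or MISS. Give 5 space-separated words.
Answer: MISS HIT MISS HIT MISS

Derivation:
vaddr=134: (4,0) not in TLB -> MISS, insert
vaddr=133: (4,0) in TLB -> HIT
vaddr=8: (0,1) not in TLB -> MISS, insert
vaddr=8: (0,1) in TLB -> HIT
vaddr=141: (4,1) not in TLB -> MISS, insert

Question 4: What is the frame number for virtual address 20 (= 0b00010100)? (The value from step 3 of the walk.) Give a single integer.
Answer: 91

Derivation:
vaddr = 20: l1_idx=0, l2_idx=2
L1[0] = 1; L2[1][2] = 91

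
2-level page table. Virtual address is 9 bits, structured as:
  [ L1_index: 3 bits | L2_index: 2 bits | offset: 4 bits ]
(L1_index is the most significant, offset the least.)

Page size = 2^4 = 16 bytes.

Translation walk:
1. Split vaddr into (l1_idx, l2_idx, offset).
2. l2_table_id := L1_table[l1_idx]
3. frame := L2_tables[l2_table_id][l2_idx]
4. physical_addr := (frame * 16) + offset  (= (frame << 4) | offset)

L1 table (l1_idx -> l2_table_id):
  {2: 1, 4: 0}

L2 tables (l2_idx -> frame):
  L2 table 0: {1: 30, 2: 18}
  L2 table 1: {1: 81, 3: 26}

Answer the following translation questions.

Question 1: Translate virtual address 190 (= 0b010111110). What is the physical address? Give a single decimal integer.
Answer: 430

Derivation:
vaddr = 190 = 0b010111110
Split: l1_idx=2, l2_idx=3, offset=14
L1[2] = 1
L2[1][3] = 26
paddr = 26 * 16 + 14 = 430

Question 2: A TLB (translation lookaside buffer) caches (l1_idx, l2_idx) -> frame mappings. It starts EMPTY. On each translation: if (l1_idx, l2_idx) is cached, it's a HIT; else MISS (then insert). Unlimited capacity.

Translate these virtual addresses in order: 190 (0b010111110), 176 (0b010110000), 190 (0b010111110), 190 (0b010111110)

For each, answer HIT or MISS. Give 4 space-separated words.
vaddr=190: (2,3) not in TLB -> MISS, insert
vaddr=176: (2,3) in TLB -> HIT
vaddr=190: (2,3) in TLB -> HIT
vaddr=190: (2,3) in TLB -> HIT

Answer: MISS HIT HIT HIT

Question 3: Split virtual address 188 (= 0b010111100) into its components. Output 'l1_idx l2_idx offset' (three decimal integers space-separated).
Answer: 2 3 12

Derivation:
vaddr = 188 = 0b010111100
  top 3 bits -> l1_idx = 2
  next 2 bits -> l2_idx = 3
  bottom 4 bits -> offset = 12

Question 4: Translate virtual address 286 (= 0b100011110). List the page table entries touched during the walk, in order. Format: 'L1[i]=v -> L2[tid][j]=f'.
vaddr = 286 = 0b100011110
Split: l1_idx=4, l2_idx=1, offset=14

Answer: L1[4]=0 -> L2[0][1]=30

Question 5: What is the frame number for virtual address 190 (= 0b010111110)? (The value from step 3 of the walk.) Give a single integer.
Answer: 26

Derivation:
vaddr = 190: l1_idx=2, l2_idx=3
L1[2] = 1; L2[1][3] = 26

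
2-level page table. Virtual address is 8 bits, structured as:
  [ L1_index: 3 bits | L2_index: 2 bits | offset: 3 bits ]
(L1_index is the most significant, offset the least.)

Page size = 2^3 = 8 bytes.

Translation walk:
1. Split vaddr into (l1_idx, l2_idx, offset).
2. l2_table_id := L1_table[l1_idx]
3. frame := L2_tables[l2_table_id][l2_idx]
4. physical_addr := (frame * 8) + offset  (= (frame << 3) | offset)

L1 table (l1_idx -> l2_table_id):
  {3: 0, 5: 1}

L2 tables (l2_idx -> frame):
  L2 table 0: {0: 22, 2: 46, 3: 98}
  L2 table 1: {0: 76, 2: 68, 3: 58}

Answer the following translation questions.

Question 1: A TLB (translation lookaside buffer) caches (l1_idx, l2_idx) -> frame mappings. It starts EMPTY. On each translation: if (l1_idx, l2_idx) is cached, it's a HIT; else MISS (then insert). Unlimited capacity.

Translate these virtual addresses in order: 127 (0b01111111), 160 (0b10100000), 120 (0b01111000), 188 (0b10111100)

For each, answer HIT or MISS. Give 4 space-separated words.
vaddr=127: (3,3) not in TLB -> MISS, insert
vaddr=160: (5,0) not in TLB -> MISS, insert
vaddr=120: (3,3) in TLB -> HIT
vaddr=188: (5,3) not in TLB -> MISS, insert

Answer: MISS MISS HIT MISS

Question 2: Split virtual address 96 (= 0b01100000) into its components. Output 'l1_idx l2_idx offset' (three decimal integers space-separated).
vaddr = 96 = 0b01100000
  top 3 bits -> l1_idx = 3
  next 2 bits -> l2_idx = 0
  bottom 3 bits -> offset = 0

Answer: 3 0 0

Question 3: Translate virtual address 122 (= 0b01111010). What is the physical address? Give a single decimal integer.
vaddr = 122 = 0b01111010
Split: l1_idx=3, l2_idx=3, offset=2
L1[3] = 0
L2[0][3] = 98
paddr = 98 * 8 + 2 = 786

Answer: 786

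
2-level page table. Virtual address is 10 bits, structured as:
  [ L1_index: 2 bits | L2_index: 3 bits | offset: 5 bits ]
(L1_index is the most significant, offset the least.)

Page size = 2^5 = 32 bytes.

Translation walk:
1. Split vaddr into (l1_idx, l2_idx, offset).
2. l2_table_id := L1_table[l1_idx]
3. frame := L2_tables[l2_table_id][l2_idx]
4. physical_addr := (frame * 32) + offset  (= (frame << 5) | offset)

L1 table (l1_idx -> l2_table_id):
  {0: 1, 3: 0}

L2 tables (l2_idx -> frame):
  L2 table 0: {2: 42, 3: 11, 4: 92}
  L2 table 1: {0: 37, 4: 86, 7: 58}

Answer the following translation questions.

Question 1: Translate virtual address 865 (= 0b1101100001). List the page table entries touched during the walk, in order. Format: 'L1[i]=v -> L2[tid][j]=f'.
Answer: L1[3]=0 -> L2[0][3]=11

Derivation:
vaddr = 865 = 0b1101100001
Split: l1_idx=3, l2_idx=3, offset=1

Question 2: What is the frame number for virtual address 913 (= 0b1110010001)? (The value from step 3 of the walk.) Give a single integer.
vaddr = 913: l1_idx=3, l2_idx=4
L1[3] = 0; L2[0][4] = 92

Answer: 92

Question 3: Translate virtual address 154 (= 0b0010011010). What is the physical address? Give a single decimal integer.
Answer: 2778

Derivation:
vaddr = 154 = 0b0010011010
Split: l1_idx=0, l2_idx=4, offset=26
L1[0] = 1
L2[1][4] = 86
paddr = 86 * 32 + 26 = 2778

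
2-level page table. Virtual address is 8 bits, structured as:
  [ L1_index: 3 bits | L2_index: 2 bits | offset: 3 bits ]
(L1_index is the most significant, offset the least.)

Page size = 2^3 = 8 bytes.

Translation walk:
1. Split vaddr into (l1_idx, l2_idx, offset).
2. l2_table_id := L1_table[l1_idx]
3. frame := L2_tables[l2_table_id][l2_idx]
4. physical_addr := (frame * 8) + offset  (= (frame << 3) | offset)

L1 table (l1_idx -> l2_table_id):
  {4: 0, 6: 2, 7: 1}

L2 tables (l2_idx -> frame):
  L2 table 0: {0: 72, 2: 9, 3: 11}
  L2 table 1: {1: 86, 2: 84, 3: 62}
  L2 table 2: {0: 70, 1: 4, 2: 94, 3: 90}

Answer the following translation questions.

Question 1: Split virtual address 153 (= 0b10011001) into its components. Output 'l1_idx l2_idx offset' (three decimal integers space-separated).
Answer: 4 3 1

Derivation:
vaddr = 153 = 0b10011001
  top 3 bits -> l1_idx = 4
  next 2 bits -> l2_idx = 3
  bottom 3 bits -> offset = 1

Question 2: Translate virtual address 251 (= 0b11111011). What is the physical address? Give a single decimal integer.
vaddr = 251 = 0b11111011
Split: l1_idx=7, l2_idx=3, offset=3
L1[7] = 1
L2[1][3] = 62
paddr = 62 * 8 + 3 = 499

Answer: 499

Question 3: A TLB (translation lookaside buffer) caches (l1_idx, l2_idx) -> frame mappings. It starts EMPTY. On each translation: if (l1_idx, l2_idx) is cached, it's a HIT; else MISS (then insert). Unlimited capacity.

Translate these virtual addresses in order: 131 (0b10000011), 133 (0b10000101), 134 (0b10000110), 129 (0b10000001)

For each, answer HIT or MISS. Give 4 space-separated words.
Answer: MISS HIT HIT HIT

Derivation:
vaddr=131: (4,0) not in TLB -> MISS, insert
vaddr=133: (4,0) in TLB -> HIT
vaddr=134: (4,0) in TLB -> HIT
vaddr=129: (4,0) in TLB -> HIT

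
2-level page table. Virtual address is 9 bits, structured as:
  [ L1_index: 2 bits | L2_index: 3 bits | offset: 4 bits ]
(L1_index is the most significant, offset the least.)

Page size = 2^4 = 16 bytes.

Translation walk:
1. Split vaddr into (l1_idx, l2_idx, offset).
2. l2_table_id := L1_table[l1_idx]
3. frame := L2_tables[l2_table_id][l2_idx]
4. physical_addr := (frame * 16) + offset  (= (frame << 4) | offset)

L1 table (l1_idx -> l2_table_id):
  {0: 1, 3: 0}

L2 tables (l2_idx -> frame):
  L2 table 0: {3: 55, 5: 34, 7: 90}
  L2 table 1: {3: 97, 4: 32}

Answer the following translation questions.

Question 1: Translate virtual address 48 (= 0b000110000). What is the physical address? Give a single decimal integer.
vaddr = 48 = 0b000110000
Split: l1_idx=0, l2_idx=3, offset=0
L1[0] = 1
L2[1][3] = 97
paddr = 97 * 16 + 0 = 1552

Answer: 1552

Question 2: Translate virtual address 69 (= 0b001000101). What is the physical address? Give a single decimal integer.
vaddr = 69 = 0b001000101
Split: l1_idx=0, l2_idx=4, offset=5
L1[0] = 1
L2[1][4] = 32
paddr = 32 * 16 + 5 = 517

Answer: 517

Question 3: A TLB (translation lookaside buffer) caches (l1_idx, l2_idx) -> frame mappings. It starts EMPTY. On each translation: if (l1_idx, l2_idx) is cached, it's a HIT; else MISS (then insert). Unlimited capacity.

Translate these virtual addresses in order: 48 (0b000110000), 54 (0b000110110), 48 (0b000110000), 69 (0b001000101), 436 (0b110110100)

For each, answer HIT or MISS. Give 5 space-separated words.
vaddr=48: (0,3) not in TLB -> MISS, insert
vaddr=54: (0,3) in TLB -> HIT
vaddr=48: (0,3) in TLB -> HIT
vaddr=69: (0,4) not in TLB -> MISS, insert
vaddr=436: (3,3) not in TLB -> MISS, insert

Answer: MISS HIT HIT MISS MISS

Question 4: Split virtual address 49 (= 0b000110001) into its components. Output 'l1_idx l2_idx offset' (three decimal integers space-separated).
Answer: 0 3 1

Derivation:
vaddr = 49 = 0b000110001
  top 2 bits -> l1_idx = 0
  next 3 bits -> l2_idx = 3
  bottom 4 bits -> offset = 1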